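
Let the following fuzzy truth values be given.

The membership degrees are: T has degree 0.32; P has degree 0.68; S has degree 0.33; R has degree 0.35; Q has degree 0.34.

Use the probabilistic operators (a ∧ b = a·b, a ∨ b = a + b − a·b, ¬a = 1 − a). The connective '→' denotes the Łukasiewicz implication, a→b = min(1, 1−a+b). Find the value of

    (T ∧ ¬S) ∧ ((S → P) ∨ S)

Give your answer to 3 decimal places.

0.214

¬S = 1 − 0.3300 = 0.6700
T ∧ ¬S = a·b on (0.3200, 0.6700) = 0.2144
S → P  [Łukasiewicz: min(1, 1−a+b)] with a=0.3300, b=0.6800 → 1.0000
(S → P) ∨ S = a + b − a·b on (1.0000, 0.3300) = 1.0000
(T ∧ ¬S) ∧ ((S → P) ∨ S) = a·b on (0.2144, 1.0000) = 0.2144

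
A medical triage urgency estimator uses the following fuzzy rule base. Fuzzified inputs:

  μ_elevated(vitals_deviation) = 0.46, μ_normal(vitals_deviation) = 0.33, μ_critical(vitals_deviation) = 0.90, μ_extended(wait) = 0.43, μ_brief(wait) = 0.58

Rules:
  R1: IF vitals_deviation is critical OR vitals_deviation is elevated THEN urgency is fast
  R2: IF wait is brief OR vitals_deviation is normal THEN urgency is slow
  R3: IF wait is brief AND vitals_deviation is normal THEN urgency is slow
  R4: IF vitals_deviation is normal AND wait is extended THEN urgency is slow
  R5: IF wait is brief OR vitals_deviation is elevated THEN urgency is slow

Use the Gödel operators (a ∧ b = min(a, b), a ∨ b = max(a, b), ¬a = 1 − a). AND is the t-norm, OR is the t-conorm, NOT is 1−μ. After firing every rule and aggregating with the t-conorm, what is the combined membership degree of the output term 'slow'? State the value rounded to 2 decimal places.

0.58

R1: critical=0.90, elevated=0.46; OR[max(a, b)] → w = 0.90
R2: brief=0.58, normal=0.33; OR[max(a, b)] → w = 0.58
R3: brief=0.58, normal=0.33; AND[min(a, b)] → w = 0.33
R4: normal=0.33, extended=0.43; AND[min(a, b)] → w = 0.33
R5: brief=0.58, elevated=0.46; OR[max(a, b)] → w = 0.58
Rules with consequent 'slow': {R2, R3, R4, R5} → strengths 0.58, 0.33, 0.33, 0.58
Aggregate via t-conorm [max(a, b)]: 0.58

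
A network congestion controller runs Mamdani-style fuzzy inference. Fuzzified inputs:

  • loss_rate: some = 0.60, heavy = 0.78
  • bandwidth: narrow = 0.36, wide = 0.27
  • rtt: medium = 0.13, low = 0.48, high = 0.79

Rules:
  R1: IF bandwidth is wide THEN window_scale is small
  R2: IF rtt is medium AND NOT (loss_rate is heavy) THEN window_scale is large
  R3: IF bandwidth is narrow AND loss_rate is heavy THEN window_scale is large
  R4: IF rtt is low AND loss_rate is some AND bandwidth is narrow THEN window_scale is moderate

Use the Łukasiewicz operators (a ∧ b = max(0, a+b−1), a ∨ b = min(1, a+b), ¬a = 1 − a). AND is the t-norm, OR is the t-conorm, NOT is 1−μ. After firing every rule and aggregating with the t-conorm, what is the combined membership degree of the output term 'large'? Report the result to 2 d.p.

0.14

R1: wide=0.27 → w = 0.27
R2: medium=0.13, ¬heavy=1−0.78=0.22; AND[max(0, a+b−1)] → w = 0.00
R3: narrow=0.36, heavy=0.78; AND[max(0, a+b−1)] → w = 0.14
R4: low=0.48, some=0.60, narrow=0.36; AND[max(0, a+b−1)] → w = 0.00
Rules with consequent 'large': {R2, R3} → strengths 0.00, 0.14
Aggregate via t-conorm [min(1, a+b)]: 0.14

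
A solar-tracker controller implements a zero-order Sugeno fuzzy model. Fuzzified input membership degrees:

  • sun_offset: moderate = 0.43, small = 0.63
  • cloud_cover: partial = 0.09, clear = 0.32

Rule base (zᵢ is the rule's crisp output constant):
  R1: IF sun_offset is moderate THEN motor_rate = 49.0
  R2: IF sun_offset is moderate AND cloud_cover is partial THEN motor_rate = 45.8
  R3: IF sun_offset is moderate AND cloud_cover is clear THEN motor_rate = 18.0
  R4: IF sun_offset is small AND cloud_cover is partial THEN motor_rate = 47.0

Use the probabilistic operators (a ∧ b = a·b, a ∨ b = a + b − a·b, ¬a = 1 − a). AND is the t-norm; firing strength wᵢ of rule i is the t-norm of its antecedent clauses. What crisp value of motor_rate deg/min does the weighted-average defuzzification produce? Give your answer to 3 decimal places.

42.208

R1 (z=49.0): moderate=0.43 → w = 0.4300
R2 (z=45.8): moderate=0.43, partial=0.09; AND[a·b] → w = 0.0387
R3 (z=18.0): moderate=0.43, clear=0.32; AND[a·b] → w = 0.1376
R4 (z=47.0): small=0.63, partial=0.09; AND[a·b] → w = 0.0567
Weighted average = (0.4300·49.0 + 0.0387·45.8 + 0.1376·18.0 + 0.0567·47.0) / (0.4300 + 0.0387 + 0.1376 + 0.0567)
  = 27.9842 / 0.6630 = 42.208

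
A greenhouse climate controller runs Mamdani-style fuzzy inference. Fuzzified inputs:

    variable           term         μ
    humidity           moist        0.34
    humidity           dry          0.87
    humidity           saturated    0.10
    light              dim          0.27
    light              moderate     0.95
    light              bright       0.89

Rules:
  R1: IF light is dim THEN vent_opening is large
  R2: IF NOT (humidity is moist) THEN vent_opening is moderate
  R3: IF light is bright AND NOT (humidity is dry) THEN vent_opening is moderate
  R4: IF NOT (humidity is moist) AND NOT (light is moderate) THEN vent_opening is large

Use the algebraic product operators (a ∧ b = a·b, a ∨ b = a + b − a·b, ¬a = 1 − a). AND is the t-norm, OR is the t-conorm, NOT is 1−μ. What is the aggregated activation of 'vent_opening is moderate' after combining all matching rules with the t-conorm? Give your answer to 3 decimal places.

R1: dim=0.27 → w = 0.2700
R2: ¬moist=1−0.34=0.66 → w = 0.6600
R3: bright=0.89, ¬dry=1−0.87=0.13; AND[a·b] → w = 0.1157
R4: ¬moist=1−0.34=0.66, ¬moderate=1−0.95=0.05; AND[a·b] → w = 0.0330
Rules with consequent 'moderate': {R2, R3} → strengths 0.6600, 0.1157
Aggregate via t-conorm [a + b − a·b]: 0.6993

0.699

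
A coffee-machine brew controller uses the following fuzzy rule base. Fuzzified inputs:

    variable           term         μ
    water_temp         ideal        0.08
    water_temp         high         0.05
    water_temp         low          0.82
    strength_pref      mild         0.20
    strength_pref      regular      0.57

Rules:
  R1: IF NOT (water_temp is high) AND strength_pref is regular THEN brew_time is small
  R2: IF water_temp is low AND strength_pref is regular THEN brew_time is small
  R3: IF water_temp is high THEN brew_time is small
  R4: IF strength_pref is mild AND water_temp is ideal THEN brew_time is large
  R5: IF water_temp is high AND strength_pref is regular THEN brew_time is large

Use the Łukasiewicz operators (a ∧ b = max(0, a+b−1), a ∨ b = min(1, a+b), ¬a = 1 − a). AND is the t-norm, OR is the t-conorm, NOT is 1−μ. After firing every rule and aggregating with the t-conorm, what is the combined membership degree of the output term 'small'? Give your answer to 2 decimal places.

R1: ¬high=1−0.05=0.95, regular=0.57; AND[max(0, a+b−1)] → w = 0.52
R2: low=0.82, regular=0.57; AND[max(0, a+b−1)] → w = 0.39
R3: high=0.05 → w = 0.05
R4: mild=0.20, ideal=0.08; AND[max(0, a+b−1)] → w = 0.00
R5: high=0.05, regular=0.57; AND[max(0, a+b−1)] → w = 0.00
Rules with consequent 'small': {R1, R2, R3} → strengths 0.52, 0.39, 0.05
Aggregate via t-conorm [min(1, a+b)]: 0.96

0.96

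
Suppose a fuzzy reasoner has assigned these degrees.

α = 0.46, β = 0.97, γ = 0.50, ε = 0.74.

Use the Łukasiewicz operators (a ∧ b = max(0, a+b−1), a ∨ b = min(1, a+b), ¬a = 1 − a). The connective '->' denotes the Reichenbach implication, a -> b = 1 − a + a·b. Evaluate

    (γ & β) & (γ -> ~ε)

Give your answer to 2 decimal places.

γ & β = max(0, a+b−1) on (0.50, 0.97) = 0.47
~ε = 1 − 0.74 = 0.26
γ -> ~ε  [Reichenbach: 1 − a + a·b] with a=0.50, b=0.26 → 0.63
(γ & β) & (γ -> ~ε) = max(0, a+b−1) on (0.47, 0.63) = 0.10

0.10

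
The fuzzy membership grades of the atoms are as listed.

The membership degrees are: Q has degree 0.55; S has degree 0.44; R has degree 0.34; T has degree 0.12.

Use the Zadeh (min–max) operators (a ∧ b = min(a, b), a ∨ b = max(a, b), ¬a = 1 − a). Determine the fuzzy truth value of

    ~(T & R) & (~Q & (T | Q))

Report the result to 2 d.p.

T & R = min(a, b) on (0.12, 0.34) = 0.12
~(T & R) = 1 − 0.12 = 0.88
~Q = 1 − 0.55 = 0.45
T | Q = max(a, b) on (0.12, 0.55) = 0.55
~Q & (T | Q) = min(a, b) on (0.45, 0.55) = 0.45
~(T & R) & (~Q & (T | Q)) = min(a, b) on (0.88, 0.45) = 0.45

0.45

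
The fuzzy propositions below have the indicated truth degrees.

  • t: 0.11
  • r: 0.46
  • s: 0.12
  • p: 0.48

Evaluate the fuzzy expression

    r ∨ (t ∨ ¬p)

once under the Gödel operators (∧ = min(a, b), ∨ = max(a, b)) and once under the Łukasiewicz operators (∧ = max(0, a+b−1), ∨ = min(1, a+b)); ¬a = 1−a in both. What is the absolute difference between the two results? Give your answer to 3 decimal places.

Under Gödel:
  ¬p = 1 − 0.48 = 0.52
  t ∨ ¬p = max(a, b) on (0.11, 0.52) = 0.52
  r ∨ (t ∨ ¬p) = max(a, b) on (0.46, 0.52) = 0.52
  → value = 0.5200
Under Łukasiewicz:
  ¬p = 1 − 0.48 = 0.52
  t ∨ ¬p = min(1, a+b) on (0.11, 0.52) = 0.63
  r ∨ (t ∨ ¬p) = min(1, a+b) on (0.46, 0.63) = 1.00
  → value = 1.0000
|0.5200 − 1.0000| = 0.480

0.480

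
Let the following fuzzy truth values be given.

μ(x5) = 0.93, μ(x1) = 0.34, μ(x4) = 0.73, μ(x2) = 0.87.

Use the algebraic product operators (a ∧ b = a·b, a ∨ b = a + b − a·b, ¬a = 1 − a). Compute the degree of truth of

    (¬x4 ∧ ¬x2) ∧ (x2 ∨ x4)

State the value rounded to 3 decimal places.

0.034

¬x4 = 1 − 0.7300 = 0.2700
¬x2 = 1 − 0.8700 = 0.1300
¬x4 ∧ ¬x2 = a·b on (0.2700, 0.1300) = 0.0351
x2 ∨ x4 = a + b − a·b on (0.8700, 0.7300) = 0.9649
(¬x4 ∧ ¬x2) ∧ (x2 ∨ x4) = a·b on (0.0351, 0.9649) = 0.0339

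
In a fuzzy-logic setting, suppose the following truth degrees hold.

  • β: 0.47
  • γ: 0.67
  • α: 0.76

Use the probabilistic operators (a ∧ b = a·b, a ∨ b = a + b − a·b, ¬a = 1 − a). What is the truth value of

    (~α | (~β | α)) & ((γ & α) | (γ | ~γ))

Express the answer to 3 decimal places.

~α = 1 − 0.7600 = 0.2400
~β = 1 − 0.4700 = 0.5300
~β | α = a + b − a·b on (0.5300, 0.7600) = 0.8872
~α | (~β | α) = a + b − a·b on (0.2400, 0.8872) = 0.9143
γ & α = a·b on (0.6700, 0.7600) = 0.5092
~γ = 1 − 0.6700 = 0.3300
γ | ~γ = a + b − a·b on (0.6700, 0.3300) = 0.7789
(γ & α) | (γ | ~γ) = a + b − a·b on (0.5092, 0.7789) = 0.8915
(~α | (~β | α)) & ((γ & α) | (γ | ~γ)) = a·b on (0.9143, 0.8915) = 0.8151

0.815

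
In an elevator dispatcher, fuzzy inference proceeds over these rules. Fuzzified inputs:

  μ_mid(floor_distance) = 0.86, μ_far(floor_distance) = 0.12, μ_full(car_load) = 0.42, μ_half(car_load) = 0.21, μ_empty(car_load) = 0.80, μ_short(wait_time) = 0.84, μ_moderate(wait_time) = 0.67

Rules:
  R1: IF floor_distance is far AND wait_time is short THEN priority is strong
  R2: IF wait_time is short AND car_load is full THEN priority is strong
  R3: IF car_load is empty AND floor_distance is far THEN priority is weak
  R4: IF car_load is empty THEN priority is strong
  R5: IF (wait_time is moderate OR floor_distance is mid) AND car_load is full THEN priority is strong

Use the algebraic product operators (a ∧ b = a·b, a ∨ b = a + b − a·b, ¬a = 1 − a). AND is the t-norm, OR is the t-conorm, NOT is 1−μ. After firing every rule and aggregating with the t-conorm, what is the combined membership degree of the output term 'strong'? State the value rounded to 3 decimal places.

R1: far=0.12, short=0.84; AND[a·b] → w = 0.1008
R2: short=0.84, full=0.42; AND[a·b] → w = 0.3528
R3: empty=0.80, far=0.12; AND[a·b] → w = 0.0960
R4: empty=0.80 → w = 0.8000
R5: (moderate=0.67 OR mid=0.86) = 0.9538; AND[a·b] with full=0.42 → w = 0.4006
Rules with consequent 'strong': {R1, R2, R4, R5} → strengths 0.1008, 0.3528, 0.8000, 0.4006
Aggregate via t-conorm [a + b − a·b]: 0.9302

0.930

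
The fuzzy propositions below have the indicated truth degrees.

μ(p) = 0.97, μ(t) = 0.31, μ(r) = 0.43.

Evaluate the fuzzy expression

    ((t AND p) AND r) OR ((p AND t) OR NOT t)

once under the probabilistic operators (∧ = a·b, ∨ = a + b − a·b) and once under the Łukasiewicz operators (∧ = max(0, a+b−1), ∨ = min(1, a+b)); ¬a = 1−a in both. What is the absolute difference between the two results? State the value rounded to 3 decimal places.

Under probabilistic:
  t AND p = a·b on (0.3100, 0.9700) = 0.3007
  (t AND p) AND r = a·b on (0.3007, 0.4300) = 0.1293
  p AND t = a·b on (0.9700, 0.3100) = 0.3007
  NOT t = 1 − 0.3100 = 0.6900
  (p AND t) OR NOT t = a + b − a·b on (0.3007, 0.6900) = 0.7832
  ((t AND p) AND r) OR ((p AND t) OR NOT t) = a + b − a·b on (0.1293, 0.7832) = 0.8112
  → value = 0.8112
Under Łukasiewicz:
  t AND p = max(0, a+b−1) on (0.31, 0.97) = 0.28
  (t AND p) AND r = max(0, a+b−1) on (0.28, 0.43) = 0.00
  p AND t = max(0, a+b−1) on (0.97, 0.31) = 0.28
  NOT t = 1 − 0.31 = 0.69
  (p AND t) OR NOT t = min(1, a+b) on (0.28, 0.69) = 0.97
  ((t AND p) AND r) OR ((p AND t) OR NOT t) = min(1, a+b) on (0.00, 0.97) = 0.97
  → value = 0.9700
|0.8112 − 0.9700| = 0.159

0.159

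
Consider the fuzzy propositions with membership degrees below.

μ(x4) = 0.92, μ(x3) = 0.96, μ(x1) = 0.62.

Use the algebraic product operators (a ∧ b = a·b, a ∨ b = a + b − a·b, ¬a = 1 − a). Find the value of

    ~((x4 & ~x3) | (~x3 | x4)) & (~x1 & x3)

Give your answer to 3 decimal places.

~x3 = 1 − 0.9600 = 0.0400
x4 & ~x3 = a·b on (0.9200, 0.0400) = 0.0368
~x3 = 1 − 0.9600 = 0.0400
~x3 | x4 = a + b − a·b on (0.0400, 0.9200) = 0.9232
(x4 & ~x3) | (~x3 | x4) = a + b − a·b on (0.0368, 0.9232) = 0.9260
~((x4 & ~x3) | (~x3 | x4)) = 1 − 0.9260 = 0.0740
~x1 = 1 − 0.6200 = 0.3800
~x1 & x3 = a·b on (0.3800, 0.9600) = 0.3648
~((x4 & ~x3) | (~x3 | x4)) & (~x1 & x3) = a·b on (0.0740, 0.3648) = 0.0270

0.027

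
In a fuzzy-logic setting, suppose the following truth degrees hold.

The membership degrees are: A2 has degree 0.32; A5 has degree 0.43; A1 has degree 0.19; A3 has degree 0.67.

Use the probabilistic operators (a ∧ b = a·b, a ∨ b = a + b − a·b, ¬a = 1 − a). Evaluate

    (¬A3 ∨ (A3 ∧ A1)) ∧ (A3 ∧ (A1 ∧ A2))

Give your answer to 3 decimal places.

¬A3 = 1 − 0.6700 = 0.3300
A3 ∧ A1 = a·b on (0.6700, 0.1900) = 0.1273
¬A3 ∨ (A3 ∧ A1) = a + b − a·b on (0.3300, 0.1273) = 0.4153
A1 ∧ A2 = a·b on (0.1900, 0.3200) = 0.0608
A3 ∧ (A1 ∧ A2) = a·b on (0.6700, 0.0608) = 0.0407
(¬A3 ∨ (A3 ∧ A1)) ∧ (A3 ∧ (A1 ∧ A2)) = a·b on (0.4153, 0.0407) = 0.0169

0.017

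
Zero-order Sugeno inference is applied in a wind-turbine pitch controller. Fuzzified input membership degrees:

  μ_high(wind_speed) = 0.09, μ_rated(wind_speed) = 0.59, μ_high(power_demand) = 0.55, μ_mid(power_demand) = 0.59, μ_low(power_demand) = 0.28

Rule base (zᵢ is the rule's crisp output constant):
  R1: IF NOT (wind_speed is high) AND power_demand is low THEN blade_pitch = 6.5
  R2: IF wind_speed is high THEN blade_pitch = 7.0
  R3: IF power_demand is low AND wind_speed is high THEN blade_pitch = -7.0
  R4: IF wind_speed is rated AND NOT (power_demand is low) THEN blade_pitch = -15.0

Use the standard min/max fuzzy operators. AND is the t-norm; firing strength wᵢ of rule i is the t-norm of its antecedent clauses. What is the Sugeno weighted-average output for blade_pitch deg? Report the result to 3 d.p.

R1 (z=6.5): ¬high=1−0.09=0.91, low=0.28; AND[min(a, b)] → w = 0.28
R2 (z=7.0): high=0.09 → w = 0.09
R3 (z=-7.0): low=0.28, high=0.09; AND[min(a, b)] → w = 0.09
R4 (z=-15.0): rated=0.59, ¬low=1−0.28=0.72; AND[min(a, b)] → w = 0.59
Weighted average = (0.28·6.5 + 0.09·7.0 + 0.09·-7.0 + 0.59·-15.0) / (0.28 + 0.09 + 0.09 + 0.59)
  = -7.0300 / 1.0500 = -6.695

-6.695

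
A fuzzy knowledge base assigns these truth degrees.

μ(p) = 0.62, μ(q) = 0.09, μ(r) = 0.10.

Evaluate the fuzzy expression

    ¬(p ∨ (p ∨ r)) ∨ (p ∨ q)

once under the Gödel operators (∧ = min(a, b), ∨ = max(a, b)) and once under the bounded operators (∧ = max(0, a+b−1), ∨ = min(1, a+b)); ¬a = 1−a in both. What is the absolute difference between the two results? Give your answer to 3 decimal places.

0.090

Under Gödel:
  p ∨ r = max(a, b) on (0.62, 0.10) = 0.62
  p ∨ (p ∨ r) = max(a, b) on (0.62, 0.62) = 0.62
  ¬(p ∨ (p ∨ r)) = 1 − 0.62 = 0.38
  p ∨ q = max(a, b) on (0.62, 0.09) = 0.62
  ¬(p ∨ (p ∨ r)) ∨ (p ∨ q) = max(a, b) on (0.38, 0.62) = 0.62
  → value = 0.6200
Under bounded:
  p ∨ r = min(1, a+b) on (0.62, 0.10) = 0.72
  p ∨ (p ∨ r) = min(1, a+b) on (0.62, 0.72) = 1.00
  ¬(p ∨ (p ∨ r)) = 1 − 1.00 = 0.00
  p ∨ q = min(1, a+b) on (0.62, 0.09) = 0.71
  ¬(p ∨ (p ∨ r)) ∨ (p ∨ q) = min(1, a+b) on (0.00, 0.71) = 0.71
  → value = 0.7100
|0.6200 − 0.7100| = 0.090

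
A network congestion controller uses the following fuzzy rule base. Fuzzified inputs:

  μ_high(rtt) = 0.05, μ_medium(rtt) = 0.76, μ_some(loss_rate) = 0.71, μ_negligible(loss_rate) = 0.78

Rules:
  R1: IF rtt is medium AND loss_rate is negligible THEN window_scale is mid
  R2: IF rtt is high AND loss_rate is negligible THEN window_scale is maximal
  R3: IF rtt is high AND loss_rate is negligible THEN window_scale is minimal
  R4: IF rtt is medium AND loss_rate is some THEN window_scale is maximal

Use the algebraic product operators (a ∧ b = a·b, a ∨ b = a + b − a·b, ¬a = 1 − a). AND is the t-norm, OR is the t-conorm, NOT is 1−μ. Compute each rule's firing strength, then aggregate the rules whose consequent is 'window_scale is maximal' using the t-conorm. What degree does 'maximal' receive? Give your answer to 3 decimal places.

0.558

R1: medium=0.76, negligible=0.78; AND[a·b] → w = 0.5928
R2: high=0.05, negligible=0.78; AND[a·b] → w = 0.0390
R3: high=0.05, negligible=0.78; AND[a·b] → w = 0.0390
R4: medium=0.76, some=0.71; AND[a·b] → w = 0.5396
Rules with consequent 'maximal': {R2, R4} → strengths 0.0390, 0.5396
Aggregate via t-conorm [a + b − a·b]: 0.5576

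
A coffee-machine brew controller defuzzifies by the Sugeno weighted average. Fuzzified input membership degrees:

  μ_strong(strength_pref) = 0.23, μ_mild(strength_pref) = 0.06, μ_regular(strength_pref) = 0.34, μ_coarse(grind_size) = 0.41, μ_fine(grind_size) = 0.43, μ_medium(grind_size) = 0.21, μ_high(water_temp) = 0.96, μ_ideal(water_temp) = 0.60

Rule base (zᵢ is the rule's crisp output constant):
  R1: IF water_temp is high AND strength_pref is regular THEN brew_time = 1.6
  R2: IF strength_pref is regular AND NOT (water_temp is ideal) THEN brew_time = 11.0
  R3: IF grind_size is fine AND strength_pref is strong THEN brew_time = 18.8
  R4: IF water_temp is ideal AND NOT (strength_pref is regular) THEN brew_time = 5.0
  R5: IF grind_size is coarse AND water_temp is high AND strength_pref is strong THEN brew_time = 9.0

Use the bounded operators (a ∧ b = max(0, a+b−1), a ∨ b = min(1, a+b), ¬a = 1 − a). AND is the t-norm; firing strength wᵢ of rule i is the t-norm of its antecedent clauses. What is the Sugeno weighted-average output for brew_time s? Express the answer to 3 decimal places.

3.179

R1 (z=1.6): high=0.96, regular=0.34; AND[max(0, a+b−1)] → w = 0.30
R2 (z=11.0): regular=0.34, ¬ideal=1−0.60=0.40; AND[max(0, a+b−1)] → w = 0.00
R3 (z=18.8): fine=0.43, strong=0.23; AND[max(0, a+b−1)] → w = 0.00
R4 (z=5.0): ideal=0.60, ¬regular=1−0.34=0.66; AND[max(0, a+b−1)] → w = 0.26
R5 (z=9.0): coarse=0.41, high=0.96, strong=0.23; AND[max(0, a+b−1)] → w = 0.00
Weighted average = (0.30·1.6 + 0.00·11.0 + 0.00·18.8 + 0.26·5.0 + 0.00·9.0) / (0.30 + 0.00 + 0.00 + 0.26 + 0.00)
  = 1.7800 / 0.5600 = 3.179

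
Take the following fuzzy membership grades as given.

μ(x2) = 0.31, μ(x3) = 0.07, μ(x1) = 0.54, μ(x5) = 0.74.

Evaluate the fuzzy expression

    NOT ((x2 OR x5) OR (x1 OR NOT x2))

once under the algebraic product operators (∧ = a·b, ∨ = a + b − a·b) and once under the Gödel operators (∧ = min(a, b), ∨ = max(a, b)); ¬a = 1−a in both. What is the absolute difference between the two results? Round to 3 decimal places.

0.234

Under algebraic product:
  x2 OR x5 = a + b − a·b on (0.3100, 0.7400) = 0.8206
  NOT x2 = 1 − 0.3100 = 0.6900
  x1 OR NOT x2 = a + b − a·b on (0.5400, 0.6900) = 0.8574
  (x2 OR x5) OR (x1 OR NOT x2) = a + b − a·b on (0.8206, 0.8574) = 0.9744
  NOT ((x2 OR x5) OR (x1 OR NOT x2)) = 1 − 0.9744 = 0.0256
  → value = 0.0256
Under Gödel:
  x2 OR x5 = max(a, b) on (0.31, 0.74) = 0.74
  NOT x2 = 1 − 0.31 = 0.69
  x1 OR NOT x2 = max(a, b) on (0.54, 0.69) = 0.69
  (x2 OR x5) OR (x1 OR NOT x2) = max(a, b) on (0.74, 0.69) = 0.74
  NOT ((x2 OR x5) OR (x1 OR NOT x2)) = 1 − 0.74 = 0.26
  → value = 0.2600
|0.0256 − 0.2600| = 0.234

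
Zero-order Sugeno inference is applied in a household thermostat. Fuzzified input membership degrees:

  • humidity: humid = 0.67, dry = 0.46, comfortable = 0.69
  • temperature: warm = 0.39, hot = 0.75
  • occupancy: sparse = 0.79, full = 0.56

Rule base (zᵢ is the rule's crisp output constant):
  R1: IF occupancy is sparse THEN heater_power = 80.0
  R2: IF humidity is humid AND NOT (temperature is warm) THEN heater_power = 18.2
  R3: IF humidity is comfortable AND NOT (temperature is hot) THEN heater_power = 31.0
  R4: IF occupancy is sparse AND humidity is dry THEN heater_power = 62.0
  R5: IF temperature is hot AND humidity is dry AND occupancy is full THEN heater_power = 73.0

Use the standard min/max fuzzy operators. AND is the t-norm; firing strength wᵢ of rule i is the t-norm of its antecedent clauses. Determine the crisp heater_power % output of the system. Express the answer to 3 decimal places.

R1 (z=80.0): sparse=0.79 → w = 0.79
R2 (z=18.2): humid=0.67, ¬warm=1−0.39=0.61; AND[min(a, b)] → w = 0.61
R3 (z=31.0): comfortable=0.69, ¬hot=1−0.75=0.25; AND[min(a, b)] → w = 0.25
R4 (z=62.0): sparse=0.79, dry=0.46; AND[min(a, b)] → w = 0.46
R5 (z=73.0): hot=0.75, dry=0.46, full=0.56; AND[min(a, b)] → w = 0.46
Weighted average = (0.79·80.0 + 0.61·18.2 + 0.25·31.0 + 0.46·62.0 + 0.46·73.0) / (0.79 + 0.61 + 0.25 + 0.46 + 0.46)
  = 144.1520 / 2.5700 = 56.090

56.090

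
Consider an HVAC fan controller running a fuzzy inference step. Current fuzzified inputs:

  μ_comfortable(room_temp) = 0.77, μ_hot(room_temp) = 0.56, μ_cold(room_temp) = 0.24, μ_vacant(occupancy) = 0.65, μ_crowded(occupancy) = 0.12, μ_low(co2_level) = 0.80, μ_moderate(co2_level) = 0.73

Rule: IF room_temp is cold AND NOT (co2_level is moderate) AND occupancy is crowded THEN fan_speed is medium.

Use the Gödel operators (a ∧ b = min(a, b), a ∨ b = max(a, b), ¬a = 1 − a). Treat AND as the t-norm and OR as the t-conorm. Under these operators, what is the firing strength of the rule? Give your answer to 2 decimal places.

0.12

firing strength: cold=0.24, ¬moderate=1−0.73=0.27, crowded=0.12; AND[min(a, b)] → w = 0.12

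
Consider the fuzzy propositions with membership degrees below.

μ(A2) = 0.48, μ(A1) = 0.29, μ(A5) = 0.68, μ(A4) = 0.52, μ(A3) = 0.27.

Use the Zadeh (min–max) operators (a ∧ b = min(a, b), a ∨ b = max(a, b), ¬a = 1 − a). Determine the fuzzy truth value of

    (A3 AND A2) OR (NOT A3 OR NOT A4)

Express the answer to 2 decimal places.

0.73

A3 AND A2 = min(a, b) on (0.27, 0.48) = 0.27
NOT A3 = 1 − 0.27 = 0.73
NOT A4 = 1 − 0.52 = 0.48
NOT A3 OR NOT A4 = max(a, b) on (0.73, 0.48) = 0.73
(A3 AND A2) OR (NOT A3 OR NOT A4) = max(a, b) on (0.27, 0.73) = 0.73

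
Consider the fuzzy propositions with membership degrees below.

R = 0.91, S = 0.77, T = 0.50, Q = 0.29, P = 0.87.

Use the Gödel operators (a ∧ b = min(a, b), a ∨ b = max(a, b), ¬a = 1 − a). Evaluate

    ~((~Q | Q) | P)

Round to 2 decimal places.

0.13

~Q = 1 − 0.29 = 0.71
~Q | Q = max(a, b) on (0.71, 0.29) = 0.71
(~Q | Q) | P = max(a, b) on (0.71, 0.87) = 0.87
~((~Q | Q) | P) = 1 − 0.87 = 0.13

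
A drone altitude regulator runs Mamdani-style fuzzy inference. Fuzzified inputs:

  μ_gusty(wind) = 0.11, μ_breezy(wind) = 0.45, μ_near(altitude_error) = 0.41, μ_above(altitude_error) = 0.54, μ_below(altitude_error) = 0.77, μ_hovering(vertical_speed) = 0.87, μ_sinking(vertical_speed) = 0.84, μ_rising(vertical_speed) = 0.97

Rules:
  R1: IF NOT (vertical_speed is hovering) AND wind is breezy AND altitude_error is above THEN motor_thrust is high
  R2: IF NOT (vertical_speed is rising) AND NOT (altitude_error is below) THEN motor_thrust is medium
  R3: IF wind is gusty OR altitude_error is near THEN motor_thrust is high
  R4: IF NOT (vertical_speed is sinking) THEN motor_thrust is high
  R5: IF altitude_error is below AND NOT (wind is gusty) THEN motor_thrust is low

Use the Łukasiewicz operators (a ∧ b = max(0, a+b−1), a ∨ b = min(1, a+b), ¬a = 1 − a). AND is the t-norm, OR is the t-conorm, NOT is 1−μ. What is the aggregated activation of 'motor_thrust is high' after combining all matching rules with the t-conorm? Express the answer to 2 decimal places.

0.68

R1: ¬hovering=1−0.87=0.13, breezy=0.45, above=0.54; AND[max(0, a+b−1)] → w = 0.00
R2: ¬rising=1−0.97=0.03, ¬below=1−0.77=0.23; AND[max(0, a+b−1)] → w = 0.00
R3: gusty=0.11, near=0.41; OR[min(1, a+b)] → w = 0.52
R4: ¬sinking=1−0.84=0.16 → w = 0.16
R5: below=0.77, ¬gusty=1−0.11=0.89; AND[max(0, a+b−1)] → w = 0.66
Rules with consequent 'high': {R1, R3, R4} → strengths 0.00, 0.52, 0.16
Aggregate via t-conorm [min(1, a+b)]: 0.68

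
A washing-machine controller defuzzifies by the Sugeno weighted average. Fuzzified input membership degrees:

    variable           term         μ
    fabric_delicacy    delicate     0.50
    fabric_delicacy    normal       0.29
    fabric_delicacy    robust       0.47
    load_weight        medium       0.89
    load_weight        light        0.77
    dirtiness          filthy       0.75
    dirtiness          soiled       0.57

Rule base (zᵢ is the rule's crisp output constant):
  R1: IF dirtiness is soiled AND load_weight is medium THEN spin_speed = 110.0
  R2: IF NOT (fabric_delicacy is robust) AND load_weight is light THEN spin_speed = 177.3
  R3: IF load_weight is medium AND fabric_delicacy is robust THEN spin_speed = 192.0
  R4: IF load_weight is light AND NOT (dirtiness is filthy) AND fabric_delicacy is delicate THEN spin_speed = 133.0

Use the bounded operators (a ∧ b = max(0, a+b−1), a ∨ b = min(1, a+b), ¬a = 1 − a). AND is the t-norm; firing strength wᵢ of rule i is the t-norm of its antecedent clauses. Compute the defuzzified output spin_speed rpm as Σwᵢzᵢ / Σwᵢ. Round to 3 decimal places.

R1 (z=110.0): soiled=0.57, medium=0.89; AND[max(0, a+b−1)] → w = 0.46
R2 (z=177.3): ¬robust=1−0.47=0.53, light=0.77; AND[max(0, a+b−1)] → w = 0.30
R3 (z=192.0): medium=0.89, robust=0.47; AND[max(0, a+b−1)] → w = 0.36
R4 (z=133.0): light=0.77, ¬filthy=1−0.75=0.25, delicate=0.50; AND[max(0, a+b−1)] → w = 0.00
Weighted average = (0.46·110.0 + 0.30·177.3 + 0.36·192.0 + 0.00·133.0) / (0.46 + 0.30 + 0.36 + 0.00)
  = 172.9100 / 1.1200 = 154.384

154.384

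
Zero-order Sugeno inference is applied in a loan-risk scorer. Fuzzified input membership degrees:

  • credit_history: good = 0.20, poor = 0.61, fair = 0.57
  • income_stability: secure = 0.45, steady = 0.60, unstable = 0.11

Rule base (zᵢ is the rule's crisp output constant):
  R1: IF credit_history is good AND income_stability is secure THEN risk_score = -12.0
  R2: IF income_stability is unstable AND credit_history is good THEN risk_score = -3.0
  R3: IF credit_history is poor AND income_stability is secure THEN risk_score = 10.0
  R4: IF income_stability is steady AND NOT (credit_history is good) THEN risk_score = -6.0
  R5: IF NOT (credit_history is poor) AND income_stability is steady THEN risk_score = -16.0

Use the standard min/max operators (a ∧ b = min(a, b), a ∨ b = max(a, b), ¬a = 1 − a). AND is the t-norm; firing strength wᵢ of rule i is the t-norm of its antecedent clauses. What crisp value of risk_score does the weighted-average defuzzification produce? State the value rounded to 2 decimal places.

R1 (z=-12.0): good=0.20, secure=0.45; AND[min(a, b)] → w = 0.20
R2 (z=-3.0): unstable=0.11, good=0.20; AND[min(a, b)] → w = 0.11
R3 (z=10.0): poor=0.61, secure=0.45; AND[min(a, b)] → w = 0.45
R4 (z=-6.0): steady=0.60, ¬good=1−0.20=0.80; AND[min(a, b)] → w = 0.60
R5 (z=-16.0): ¬poor=1−0.61=0.39, steady=0.60; AND[min(a, b)] → w = 0.39
Weighted average = (0.20·-12.0 + 0.11·-3.0 + 0.45·10.0 + 0.60·-6.0 + 0.39·-16.0) / (0.20 + 0.11 + 0.45 + 0.60 + 0.39)
  = -8.0700 / 1.7500 = -4.61

-4.61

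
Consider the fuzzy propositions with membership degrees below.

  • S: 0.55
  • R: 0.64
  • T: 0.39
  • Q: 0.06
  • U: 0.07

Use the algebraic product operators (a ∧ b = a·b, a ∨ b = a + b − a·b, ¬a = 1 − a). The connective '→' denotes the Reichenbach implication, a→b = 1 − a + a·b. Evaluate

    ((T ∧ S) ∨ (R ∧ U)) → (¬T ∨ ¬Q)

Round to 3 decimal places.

T ∧ S = a·b on (0.3900, 0.5500) = 0.2145
R ∧ U = a·b on (0.6400, 0.0700) = 0.0448
(T ∧ S) ∨ (R ∧ U) = a + b − a·b on (0.2145, 0.0448) = 0.2497
¬T = 1 − 0.3900 = 0.6100
¬Q = 1 − 0.0600 = 0.9400
¬T ∨ ¬Q = a + b − a·b on (0.6100, 0.9400) = 0.9766
((T ∧ S) ∨ (R ∧ U)) → (¬T ∨ ¬Q)  [Reichenbach: 1 − a + a·b] with a=0.2497, b=0.9766 → 0.9942

0.994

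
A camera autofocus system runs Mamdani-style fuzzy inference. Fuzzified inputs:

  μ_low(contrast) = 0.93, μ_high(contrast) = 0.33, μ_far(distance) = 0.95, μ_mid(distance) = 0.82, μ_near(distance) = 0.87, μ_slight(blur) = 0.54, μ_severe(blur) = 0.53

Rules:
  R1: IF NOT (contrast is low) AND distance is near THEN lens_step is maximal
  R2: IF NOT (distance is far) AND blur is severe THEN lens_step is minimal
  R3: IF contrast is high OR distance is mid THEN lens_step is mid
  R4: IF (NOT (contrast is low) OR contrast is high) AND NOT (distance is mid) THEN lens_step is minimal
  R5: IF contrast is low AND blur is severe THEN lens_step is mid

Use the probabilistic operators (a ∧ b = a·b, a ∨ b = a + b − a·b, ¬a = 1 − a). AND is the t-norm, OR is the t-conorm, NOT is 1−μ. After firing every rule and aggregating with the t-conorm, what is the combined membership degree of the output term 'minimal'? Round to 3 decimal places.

0.093

R1: ¬low=1−0.93=0.07, near=0.87; AND[a·b] → w = 0.0609
R2: ¬far=1−0.95=0.05, severe=0.53; AND[a·b] → w = 0.0265
R3: high=0.33, mid=0.82; OR[a + b − a·b] → w = 0.8794
R4: (¬low=1−0.93=0.07 OR high=0.33) = 0.3769; AND[a·b] with ¬mid=1−0.82=0.18 → w = 0.0678
R5: low=0.93, severe=0.53; AND[a·b] → w = 0.4929
Rules with consequent 'minimal': {R2, R4} → strengths 0.0265, 0.0678
Aggregate via t-conorm [a + b − a·b]: 0.0925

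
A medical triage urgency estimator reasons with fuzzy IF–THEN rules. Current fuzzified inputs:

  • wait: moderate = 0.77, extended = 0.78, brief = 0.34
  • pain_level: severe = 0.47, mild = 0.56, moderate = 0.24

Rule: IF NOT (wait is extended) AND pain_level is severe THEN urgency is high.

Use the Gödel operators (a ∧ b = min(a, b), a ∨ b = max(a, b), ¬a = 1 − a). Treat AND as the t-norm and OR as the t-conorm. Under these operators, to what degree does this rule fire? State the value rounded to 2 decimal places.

firing strength: ¬extended=1−0.78=0.22, severe=0.47; AND[min(a, b)] → w = 0.22

0.22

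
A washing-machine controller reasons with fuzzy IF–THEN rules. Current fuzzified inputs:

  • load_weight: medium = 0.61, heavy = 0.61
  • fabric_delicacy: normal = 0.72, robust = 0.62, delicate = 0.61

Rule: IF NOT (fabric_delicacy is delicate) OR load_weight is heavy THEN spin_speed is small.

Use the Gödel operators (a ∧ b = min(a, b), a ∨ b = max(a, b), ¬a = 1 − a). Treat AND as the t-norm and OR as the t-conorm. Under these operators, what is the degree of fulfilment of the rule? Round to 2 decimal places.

0.61

firing strength: ¬delicate=1−0.61=0.39, heavy=0.61; OR[max(a, b)] → w = 0.61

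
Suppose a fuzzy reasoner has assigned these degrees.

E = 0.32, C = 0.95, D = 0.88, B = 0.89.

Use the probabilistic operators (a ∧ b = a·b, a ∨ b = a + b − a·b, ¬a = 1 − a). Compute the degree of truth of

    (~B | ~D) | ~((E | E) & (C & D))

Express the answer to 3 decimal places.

0.648

~B = 1 − 0.8900 = 0.1100
~D = 1 − 0.8800 = 0.1200
~B | ~D = a + b − a·b on (0.1100, 0.1200) = 0.2168
E | E = a + b − a·b on (0.3200, 0.3200) = 0.5376
C & D = a·b on (0.9500, 0.8800) = 0.8360
(E | E) & (C & D) = a·b on (0.5376, 0.8360) = 0.4494
~((E | E) & (C & D)) = 1 − 0.4494 = 0.5506
(~B | ~D) | ~((E | E) & (C & D)) = a + b − a·b on (0.2168, 0.5506) = 0.6480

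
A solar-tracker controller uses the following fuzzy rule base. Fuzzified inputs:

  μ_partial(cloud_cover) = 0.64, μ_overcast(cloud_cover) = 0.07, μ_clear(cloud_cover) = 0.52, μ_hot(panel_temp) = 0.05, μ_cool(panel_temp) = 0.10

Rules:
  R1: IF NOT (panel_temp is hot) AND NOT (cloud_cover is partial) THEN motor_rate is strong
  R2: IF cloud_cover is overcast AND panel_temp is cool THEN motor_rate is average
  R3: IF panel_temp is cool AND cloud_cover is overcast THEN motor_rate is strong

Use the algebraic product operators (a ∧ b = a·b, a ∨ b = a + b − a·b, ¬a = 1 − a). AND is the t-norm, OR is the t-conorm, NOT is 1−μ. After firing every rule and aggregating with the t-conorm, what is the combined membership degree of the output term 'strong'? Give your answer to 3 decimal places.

R1: ¬hot=1−0.05=0.95, ¬partial=1−0.64=0.36; AND[a·b] → w = 0.3420
R2: overcast=0.07, cool=0.10; AND[a·b] → w = 0.0070
R3: cool=0.10, overcast=0.07; AND[a·b] → w = 0.0070
Rules with consequent 'strong': {R1, R3} → strengths 0.3420, 0.0070
Aggregate via t-conorm [a + b − a·b]: 0.3466

0.347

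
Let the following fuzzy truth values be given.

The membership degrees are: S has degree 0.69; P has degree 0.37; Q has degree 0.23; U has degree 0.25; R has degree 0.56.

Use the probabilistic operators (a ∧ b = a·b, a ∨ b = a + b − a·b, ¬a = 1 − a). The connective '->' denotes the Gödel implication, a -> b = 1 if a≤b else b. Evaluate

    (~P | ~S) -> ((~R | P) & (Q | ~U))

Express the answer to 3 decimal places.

0.523

~P = 1 − 0.3700 = 0.6300
~S = 1 − 0.6900 = 0.3100
~P | ~S = a + b − a·b on (0.6300, 0.3100) = 0.7447
~R = 1 − 0.5600 = 0.4400
~R | P = a + b − a·b on (0.4400, 0.3700) = 0.6472
~U = 1 − 0.2500 = 0.7500
Q | ~U = a + b − a·b on (0.2300, 0.7500) = 0.8075
(~R | P) & (Q | ~U) = a·b on (0.6472, 0.8075) = 0.5226
(~P | ~S) -> ((~R | P) & (Q | ~U))  [Gödel: 1 if a≤b else b] with a=0.7447, b=0.5226 → 0.5226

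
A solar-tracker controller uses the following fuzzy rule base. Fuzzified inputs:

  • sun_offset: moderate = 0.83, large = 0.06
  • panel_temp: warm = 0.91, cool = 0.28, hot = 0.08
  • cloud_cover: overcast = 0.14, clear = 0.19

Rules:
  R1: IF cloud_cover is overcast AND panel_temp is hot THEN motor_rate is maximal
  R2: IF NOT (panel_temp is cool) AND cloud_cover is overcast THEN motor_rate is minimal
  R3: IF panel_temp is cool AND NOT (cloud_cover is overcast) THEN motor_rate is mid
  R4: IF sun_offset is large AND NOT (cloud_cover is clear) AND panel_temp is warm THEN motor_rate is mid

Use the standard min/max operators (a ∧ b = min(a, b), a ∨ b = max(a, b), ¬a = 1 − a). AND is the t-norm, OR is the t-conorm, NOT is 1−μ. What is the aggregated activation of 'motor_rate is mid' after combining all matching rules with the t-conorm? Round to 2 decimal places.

0.28

R1: overcast=0.14, hot=0.08; AND[min(a, b)] → w = 0.08
R2: ¬cool=1−0.28=0.72, overcast=0.14; AND[min(a, b)] → w = 0.14
R3: cool=0.28, ¬overcast=1−0.14=0.86; AND[min(a, b)] → w = 0.28
R4: large=0.06, ¬clear=1−0.19=0.81, warm=0.91; AND[min(a, b)] → w = 0.06
Rules with consequent 'mid': {R3, R4} → strengths 0.28, 0.06
Aggregate via t-conorm [max(a, b)]: 0.28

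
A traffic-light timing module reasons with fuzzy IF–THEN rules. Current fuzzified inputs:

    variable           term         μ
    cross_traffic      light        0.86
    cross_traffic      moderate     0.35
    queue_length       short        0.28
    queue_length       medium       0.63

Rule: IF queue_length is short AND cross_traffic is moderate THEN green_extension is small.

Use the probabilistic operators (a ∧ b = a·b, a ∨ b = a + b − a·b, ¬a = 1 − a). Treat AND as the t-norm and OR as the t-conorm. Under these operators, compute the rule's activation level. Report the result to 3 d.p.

firing strength: short=0.28, moderate=0.35; AND[a·b] → w = 0.0980

0.098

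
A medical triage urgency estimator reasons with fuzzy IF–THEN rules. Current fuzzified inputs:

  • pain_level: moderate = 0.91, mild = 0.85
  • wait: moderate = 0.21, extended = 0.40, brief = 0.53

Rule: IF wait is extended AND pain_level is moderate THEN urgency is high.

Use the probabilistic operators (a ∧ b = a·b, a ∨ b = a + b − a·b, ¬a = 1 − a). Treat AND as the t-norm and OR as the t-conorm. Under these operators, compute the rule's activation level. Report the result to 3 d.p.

firing strength: extended=0.40, moderate=0.91; AND[a·b] → w = 0.3640

0.364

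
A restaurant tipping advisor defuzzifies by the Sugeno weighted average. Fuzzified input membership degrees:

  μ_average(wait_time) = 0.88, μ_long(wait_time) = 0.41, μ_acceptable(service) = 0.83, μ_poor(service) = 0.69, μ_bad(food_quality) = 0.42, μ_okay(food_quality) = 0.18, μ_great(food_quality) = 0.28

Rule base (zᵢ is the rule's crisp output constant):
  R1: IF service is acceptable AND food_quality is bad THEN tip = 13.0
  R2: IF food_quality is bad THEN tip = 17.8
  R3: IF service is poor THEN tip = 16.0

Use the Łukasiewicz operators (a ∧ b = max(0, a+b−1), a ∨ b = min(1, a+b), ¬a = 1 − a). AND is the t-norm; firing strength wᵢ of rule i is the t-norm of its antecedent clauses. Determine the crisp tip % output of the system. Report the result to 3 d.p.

16.004

R1 (z=13.0): acceptable=0.83, bad=0.42; AND[max(0, a+b−1)] → w = 0.25
R2 (z=17.8): bad=0.42 → w = 0.42
R3 (z=16.0): poor=0.69 → w = 0.69
Weighted average = (0.25·13.0 + 0.42·17.8 + 0.69·16.0) / (0.25 + 0.42 + 0.69)
  = 21.7660 / 1.3600 = 16.004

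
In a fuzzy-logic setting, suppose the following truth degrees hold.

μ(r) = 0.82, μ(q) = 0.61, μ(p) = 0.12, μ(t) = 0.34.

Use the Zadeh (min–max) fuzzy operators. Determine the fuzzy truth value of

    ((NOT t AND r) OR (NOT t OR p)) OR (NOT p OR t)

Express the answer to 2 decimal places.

NOT t = 1 − 0.34 = 0.66
NOT t AND r = min(a, b) on (0.66, 0.82) = 0.66
NOT t = 1 − 0.34 = 0.66
NOT t OR p = max(a, b) on (0.66, 0.12) = 0.66
(NOT t AND r) OR (NOT t OR p) = max(a, b) on (0.66, 0.66) = 0.66
NOT p = 1 − 0.12 = 0.88
NOT p OR t = max(a, b) on (0.88, 0.34) = 0.88
((NOT t AND r) OR (NOT t OR p)) OR (NOT p OR t) = max(a, b) on (0.66, 0.88) = 0.88

0.88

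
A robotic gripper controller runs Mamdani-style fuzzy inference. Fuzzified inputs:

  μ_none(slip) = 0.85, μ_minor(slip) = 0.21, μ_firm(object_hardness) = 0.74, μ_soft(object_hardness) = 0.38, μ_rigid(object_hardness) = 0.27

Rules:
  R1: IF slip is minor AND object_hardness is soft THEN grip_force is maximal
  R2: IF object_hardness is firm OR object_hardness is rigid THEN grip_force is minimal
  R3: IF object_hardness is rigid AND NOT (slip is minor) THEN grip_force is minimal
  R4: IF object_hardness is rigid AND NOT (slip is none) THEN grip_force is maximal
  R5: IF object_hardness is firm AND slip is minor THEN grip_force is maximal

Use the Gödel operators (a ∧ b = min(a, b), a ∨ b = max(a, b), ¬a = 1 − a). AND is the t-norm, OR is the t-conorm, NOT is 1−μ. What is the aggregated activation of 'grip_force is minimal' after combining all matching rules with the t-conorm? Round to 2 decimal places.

0.74

R1: minor=0.21, soft=0.38; AND[min(a, b)] → w = 0.21
R2: firm=0.74, rigid=0.27; OR[max(a, b)] → w = 0.74
R3: rigid=0.27, ¬minor=1−0.21=0.79; AND[min(a, b)] → w = 0.27
R4: rigid=0.27, ¬none=1−0.85=0.15; AND[min(a, b)] → w = 0.15
R5: firm=0.74, minor=0.21; AND[min(a, b)] → w = 0.21
Rules with consequent 'minimal': {R2, R3} → strengths 0.74, 0.27
Aggregate via t-conorm [max(a, b)]: 0.74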